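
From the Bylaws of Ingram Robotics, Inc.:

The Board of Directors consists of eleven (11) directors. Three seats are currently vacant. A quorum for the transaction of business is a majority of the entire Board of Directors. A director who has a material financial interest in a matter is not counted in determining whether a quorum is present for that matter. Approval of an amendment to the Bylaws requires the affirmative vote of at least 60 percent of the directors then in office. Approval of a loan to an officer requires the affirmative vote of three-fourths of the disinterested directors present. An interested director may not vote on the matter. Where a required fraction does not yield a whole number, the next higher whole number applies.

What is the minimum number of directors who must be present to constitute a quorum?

6

A majority of 11 is 6.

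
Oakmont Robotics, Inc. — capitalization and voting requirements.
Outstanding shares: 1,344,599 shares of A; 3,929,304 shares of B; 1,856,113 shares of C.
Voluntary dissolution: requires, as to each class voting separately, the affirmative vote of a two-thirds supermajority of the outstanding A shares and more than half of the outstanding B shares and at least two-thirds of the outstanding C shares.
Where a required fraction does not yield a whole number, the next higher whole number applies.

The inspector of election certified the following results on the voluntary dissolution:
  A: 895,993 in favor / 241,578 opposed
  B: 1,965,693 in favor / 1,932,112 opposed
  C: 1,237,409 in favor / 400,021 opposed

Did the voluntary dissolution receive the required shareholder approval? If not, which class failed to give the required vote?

A: 2/3 of 1344599 = 896399.33, rounded up to 896400; 896,400 required, 895,993 in favor — not approved.
B: a majority of 3929304 is 1964653; 1,964,653 required, 1,965,693 in favor — approved.
C: 2/3 of 1856113 = 1237408.67, rounded up to 1237409; 1,237,409 required, 1,237,409 in favor — approved.

Not approved — the A shares did not give the required vote.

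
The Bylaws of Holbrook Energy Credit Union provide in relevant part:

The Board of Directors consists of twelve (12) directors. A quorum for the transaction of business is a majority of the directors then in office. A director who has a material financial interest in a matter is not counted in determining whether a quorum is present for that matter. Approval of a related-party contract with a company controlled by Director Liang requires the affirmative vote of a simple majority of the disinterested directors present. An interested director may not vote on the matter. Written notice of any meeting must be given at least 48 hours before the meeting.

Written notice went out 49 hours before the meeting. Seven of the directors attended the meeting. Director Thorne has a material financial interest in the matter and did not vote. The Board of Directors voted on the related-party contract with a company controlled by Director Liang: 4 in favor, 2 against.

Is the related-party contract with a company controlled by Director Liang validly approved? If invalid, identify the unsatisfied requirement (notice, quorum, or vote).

Invalid — quorum requirement not satisfied.

Notice: 49 hours given; 48 required (49 ≥ 48). Satisfied.
Quorum: 7 present, but the 1 interested director does not count, leaving 6. Quorum is 7. Not satisfied.
Vote: the related-party contract with a company controlled by Director Liang requires a majority of the disinterested directors present (7 − 1 = 6). A majority of 6 is 4, so 4 affirmative votes are needed; 4 voted in favor. Satisfied. (Moot — without a quorum no business can be validly transacted.)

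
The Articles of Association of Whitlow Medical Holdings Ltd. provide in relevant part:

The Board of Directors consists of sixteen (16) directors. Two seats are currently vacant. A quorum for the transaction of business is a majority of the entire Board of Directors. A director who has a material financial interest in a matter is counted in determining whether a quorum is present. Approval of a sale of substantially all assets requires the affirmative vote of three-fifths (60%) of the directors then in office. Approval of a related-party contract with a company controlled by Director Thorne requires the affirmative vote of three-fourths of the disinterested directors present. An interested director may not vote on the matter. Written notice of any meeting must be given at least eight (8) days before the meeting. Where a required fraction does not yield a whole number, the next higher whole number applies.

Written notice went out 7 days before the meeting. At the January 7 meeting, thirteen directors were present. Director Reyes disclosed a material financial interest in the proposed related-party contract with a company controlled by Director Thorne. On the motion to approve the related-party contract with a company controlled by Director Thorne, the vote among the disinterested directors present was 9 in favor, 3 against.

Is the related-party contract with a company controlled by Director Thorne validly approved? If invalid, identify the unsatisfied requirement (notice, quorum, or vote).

Notice: 7 days given; 8 required (7 < 8). Not satisfied.
Quorum: 13 present (interested directors count toward quorum); quorum is 9. Satisfied.
Vote: the related-party contract with a company controlled by Director Thorne requires three-fourths of the disinterested directors present (13 − 1 = 12). 3/4 of 12 = 9, so 9 affirmative votes are needed; 9 voted in favor. Satisfied.

Invalid — notice requirement not satisfied.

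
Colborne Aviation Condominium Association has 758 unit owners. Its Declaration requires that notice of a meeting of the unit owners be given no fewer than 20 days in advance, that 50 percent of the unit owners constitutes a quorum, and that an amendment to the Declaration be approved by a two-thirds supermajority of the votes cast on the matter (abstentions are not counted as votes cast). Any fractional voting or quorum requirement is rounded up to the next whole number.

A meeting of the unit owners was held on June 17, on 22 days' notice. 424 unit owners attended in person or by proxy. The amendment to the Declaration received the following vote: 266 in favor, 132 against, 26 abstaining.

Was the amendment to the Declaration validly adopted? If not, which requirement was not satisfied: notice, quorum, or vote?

Notice: 22 days given; 20 required. Satisfied.
Quorum: 50% of 758 = 379; 424 present. Satisfied.
Vote: requires two-thirds of the votes cast (424 − 26 abstaining = 398); 2/3 of 398 = 265.33, rounded up to 266, so 266 needed; 266 in favor. Satisfied.

Valid — all requirements satisfied.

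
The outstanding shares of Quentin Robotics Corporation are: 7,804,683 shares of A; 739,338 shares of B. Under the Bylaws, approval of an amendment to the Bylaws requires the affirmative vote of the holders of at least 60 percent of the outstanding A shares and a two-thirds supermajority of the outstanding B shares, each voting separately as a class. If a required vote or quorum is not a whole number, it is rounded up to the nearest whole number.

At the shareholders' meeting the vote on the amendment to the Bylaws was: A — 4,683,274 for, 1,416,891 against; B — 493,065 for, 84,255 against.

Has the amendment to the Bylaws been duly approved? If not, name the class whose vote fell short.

Approved — every class gave the required vote.

A: 3/5 of 7804683 = 4682809.80, rounded up to 4682810; 4,682,810 required, 4,683,274 in favor — approved.
B: 2/3 of 739338 = 492892; 492,892 required, 493,065 in favor — approved.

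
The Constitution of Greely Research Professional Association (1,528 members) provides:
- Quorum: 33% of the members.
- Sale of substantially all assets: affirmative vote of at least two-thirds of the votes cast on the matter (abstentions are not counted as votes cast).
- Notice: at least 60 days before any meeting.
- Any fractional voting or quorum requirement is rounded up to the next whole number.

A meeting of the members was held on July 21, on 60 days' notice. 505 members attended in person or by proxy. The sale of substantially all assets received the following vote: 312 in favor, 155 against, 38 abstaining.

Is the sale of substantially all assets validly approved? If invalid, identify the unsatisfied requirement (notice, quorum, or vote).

Notice: 60 days given; 60 required. Satisfied.
Quorum: 33% of 1,528 = 504.24, rounded up to 505; 505 present. Satisfied.
Vote: requires two-thirds of the votes cast (505 − 38 abstaining = 467); 2/3 of 467 = 311.33, rounded up to 312, so 312 needed; 312 in favor. Satisfied.

Valid — all requirements satisfied.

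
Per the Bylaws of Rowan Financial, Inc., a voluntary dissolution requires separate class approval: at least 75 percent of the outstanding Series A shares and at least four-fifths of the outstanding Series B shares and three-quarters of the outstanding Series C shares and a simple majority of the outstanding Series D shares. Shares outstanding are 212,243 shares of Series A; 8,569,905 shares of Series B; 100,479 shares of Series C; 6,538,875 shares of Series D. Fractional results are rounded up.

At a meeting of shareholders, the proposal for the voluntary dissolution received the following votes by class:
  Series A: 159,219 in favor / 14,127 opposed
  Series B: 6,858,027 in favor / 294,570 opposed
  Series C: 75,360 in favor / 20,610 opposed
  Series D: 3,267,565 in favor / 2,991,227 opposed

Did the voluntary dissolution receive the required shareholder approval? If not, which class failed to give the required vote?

Not approved — the Series D shares did not give the required vote.

Series A: 3/4 of 212243 = 159182.25, rounded up to 159183; 159,183 required, 159,219 in favor — approved.
Series B: 4/5 of 8569905 = 6855924; 6,855,924 required, 6,858,027 in favor — approved.
Series C: 3/4 of 100479 = 75359.25, rounded up to 75360; 75,360 required, 75,360 in favor — approved.
Series D: a majority of 6538875 is 3269438; 3,269,438 required, 3,267,565 in favor — not approved.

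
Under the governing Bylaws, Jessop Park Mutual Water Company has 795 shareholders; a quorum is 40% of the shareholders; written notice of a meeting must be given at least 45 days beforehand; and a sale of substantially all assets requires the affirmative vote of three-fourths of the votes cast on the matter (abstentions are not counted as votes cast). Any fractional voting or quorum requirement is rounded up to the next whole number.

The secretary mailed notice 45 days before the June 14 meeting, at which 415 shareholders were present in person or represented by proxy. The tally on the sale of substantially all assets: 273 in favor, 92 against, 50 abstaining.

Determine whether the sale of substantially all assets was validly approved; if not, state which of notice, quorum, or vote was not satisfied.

Notice: 45 days given; 45 required. Satisfied.
Quorum: 40% of 795 = 318; 415 present. Satisfied.
Vote: requires three-fourths of the votes cast (415 − 50 abstaining = 365); 3/4 of 365 = 273.75, rounded up to 274, so 274 needed; 273 in favor. Not satisfied.

Invalid — vote requirement not satisfied.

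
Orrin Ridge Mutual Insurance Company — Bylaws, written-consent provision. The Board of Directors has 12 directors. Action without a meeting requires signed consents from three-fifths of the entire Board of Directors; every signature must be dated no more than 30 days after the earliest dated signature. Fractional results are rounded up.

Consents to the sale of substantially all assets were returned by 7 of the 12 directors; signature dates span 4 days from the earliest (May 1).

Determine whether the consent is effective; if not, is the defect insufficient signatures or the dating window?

Signatures required: three-fifths of 12 — 3/5 of 12 = 7.20, rounded up to 8, so 8 needed; 7 signed. Insufficient.
Dating window: the latest signature is 4 days after the earliest; the limit is 30 days. Within the window.

Not effective — insufficient signatures.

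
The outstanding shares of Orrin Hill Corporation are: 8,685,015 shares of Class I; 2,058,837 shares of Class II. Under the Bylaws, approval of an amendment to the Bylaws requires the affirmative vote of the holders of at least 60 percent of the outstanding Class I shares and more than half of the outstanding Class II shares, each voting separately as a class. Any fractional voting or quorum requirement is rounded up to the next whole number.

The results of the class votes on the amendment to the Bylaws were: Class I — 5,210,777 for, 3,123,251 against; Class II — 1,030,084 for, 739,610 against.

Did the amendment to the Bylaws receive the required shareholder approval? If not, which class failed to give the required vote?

Not approved — the Class I shares did not give the required vote.

Class I: 3/5 of 8685015 = 5211009; 5,211,009 required, 5,210,777 in favor — not approved.
Class II: a majority of 2058837 is 1029419; 1,029,419 required, 1,030,084 in favor — approved.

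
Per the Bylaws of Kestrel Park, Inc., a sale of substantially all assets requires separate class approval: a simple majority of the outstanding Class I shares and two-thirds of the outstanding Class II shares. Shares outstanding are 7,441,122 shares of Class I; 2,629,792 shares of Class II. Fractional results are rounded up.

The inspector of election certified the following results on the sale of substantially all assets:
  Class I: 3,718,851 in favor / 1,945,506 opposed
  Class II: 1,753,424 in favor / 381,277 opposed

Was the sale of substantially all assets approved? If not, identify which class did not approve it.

Not approved — the Class I shares did not give the required vote.

Class I: a majority of 7441122 is 3720562; 3,720,562 required, 3,718,851 in favor — not approved.
Class II: 2/3 of 2629792 = 1753194.67, rounded up to 1753195; 1,753,195 required, 1,753,424 in favor — approved.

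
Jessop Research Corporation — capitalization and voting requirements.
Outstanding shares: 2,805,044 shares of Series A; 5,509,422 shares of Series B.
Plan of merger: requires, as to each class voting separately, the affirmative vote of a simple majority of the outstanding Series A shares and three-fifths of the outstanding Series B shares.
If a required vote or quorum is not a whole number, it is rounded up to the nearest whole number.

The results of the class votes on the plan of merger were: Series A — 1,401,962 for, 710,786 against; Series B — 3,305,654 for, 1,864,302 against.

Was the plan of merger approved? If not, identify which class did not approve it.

Not approved — the Series A shares did not give the required vote.

Series A: a majority of 2805044 is 1402523; 1,402,523 required, 1,401,962 in favor — not approved.
Series B: 3/5 of 5509422 = 3305653.20, rounded up to 3305654; 3,305,654 required, 3,305,654 in favor — approved.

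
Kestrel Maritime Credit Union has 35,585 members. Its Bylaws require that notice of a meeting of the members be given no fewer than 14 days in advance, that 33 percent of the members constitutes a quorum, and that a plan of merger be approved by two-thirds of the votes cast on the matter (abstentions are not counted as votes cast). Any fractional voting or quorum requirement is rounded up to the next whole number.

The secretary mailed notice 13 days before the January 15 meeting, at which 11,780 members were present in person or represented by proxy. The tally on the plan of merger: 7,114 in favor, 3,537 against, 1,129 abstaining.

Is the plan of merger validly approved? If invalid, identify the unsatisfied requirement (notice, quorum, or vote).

Invalid — notice requirement not satisfied.

Notice: 13 days given; 14 required. Not satisfied.
Quorum: 33% of 35,585 = 11,743.05, rounded up to 11,744; 11,780 present. Satisfied.
Vote: requires two-thirds of the votes cast (11,780 − 1,129 abstaining = 10,651); 2/3 of 10651 = 7100.67, rounded up to 7101, so 7,101 needed; 7,114 in favor. Satisfied.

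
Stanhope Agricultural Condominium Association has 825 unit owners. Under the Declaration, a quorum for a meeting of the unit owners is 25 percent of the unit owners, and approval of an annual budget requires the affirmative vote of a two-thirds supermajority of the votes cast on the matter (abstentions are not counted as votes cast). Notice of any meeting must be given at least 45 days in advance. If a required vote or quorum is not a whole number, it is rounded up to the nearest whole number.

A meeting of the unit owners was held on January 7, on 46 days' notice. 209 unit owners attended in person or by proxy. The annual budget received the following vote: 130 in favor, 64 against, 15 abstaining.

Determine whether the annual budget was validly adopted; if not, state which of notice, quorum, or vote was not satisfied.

Valid — all requirements satisfied.

Notice: 46 days given; 45 required. Satisfied.
Quorum: 25% of 825 = 206.25, rounded up to 207; 209 present. Satisfied.
Vote: requires two-thirds of the votes cast (209 − 15 abstaining = 194); 2/3 of 194 = 129.33, rounded up to 130, so 130 needed; 130 in favor. Satisfied.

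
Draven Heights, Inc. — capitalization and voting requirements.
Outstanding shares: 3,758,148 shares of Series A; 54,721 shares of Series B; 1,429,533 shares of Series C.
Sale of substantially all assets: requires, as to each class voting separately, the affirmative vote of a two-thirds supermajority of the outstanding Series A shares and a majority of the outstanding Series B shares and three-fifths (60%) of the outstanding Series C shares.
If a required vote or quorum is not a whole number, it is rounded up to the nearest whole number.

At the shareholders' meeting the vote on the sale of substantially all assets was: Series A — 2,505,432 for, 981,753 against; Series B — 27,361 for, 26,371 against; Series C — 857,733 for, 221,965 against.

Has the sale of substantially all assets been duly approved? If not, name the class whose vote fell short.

Series A: 2/3 of 3758148 = 2505432; 2,505,432 required, 2,505,432 in favor — approved.
Series B: a majority of 54721 is 27361; 27,361 required, 27,361 in favor — approved.
Series C: 3/5 of 1429533 = 857719.80, rounded up to 857720; 857,720 required, 857,733 in favor — approved.

Approved — every class gave the required vote.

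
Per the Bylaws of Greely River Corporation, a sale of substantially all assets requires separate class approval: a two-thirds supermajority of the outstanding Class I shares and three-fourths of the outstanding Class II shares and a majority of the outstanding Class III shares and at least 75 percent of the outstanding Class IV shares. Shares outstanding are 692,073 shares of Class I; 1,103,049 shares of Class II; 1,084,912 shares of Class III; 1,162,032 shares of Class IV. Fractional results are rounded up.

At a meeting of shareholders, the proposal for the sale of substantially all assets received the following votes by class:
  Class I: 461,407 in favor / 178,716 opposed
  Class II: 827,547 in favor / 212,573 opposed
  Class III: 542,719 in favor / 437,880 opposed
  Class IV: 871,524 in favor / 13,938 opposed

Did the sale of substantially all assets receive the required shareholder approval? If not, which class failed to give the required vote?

Approved — every class gave the required vote.

Class I: 2/3 of 692073 = 461382; 461,382 required, 461,407 in favor — approved.
Class II: 3/4 of 1103049 = 827286.75, rounded up to 827287; 827,287 required, 827,547 in favor — approved.
Class III: a majority of 1084912 is 542457; 542,457 required, 542,719 in favor — approved.
Class IV: 3/4 of 1162032 = 871524; 871,524 required, 871,524 in favor — approved.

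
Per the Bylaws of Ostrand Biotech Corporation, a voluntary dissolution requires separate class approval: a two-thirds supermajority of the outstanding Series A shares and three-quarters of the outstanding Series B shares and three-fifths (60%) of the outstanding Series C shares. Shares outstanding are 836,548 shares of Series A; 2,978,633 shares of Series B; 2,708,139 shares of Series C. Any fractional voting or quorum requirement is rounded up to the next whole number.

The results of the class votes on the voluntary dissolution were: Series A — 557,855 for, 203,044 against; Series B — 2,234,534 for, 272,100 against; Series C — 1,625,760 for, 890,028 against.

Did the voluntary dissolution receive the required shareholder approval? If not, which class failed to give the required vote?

Series A: 2/3 of 836548 = 557698.67, rounded up to 557699; 557,699 required, 557,855 in favor — approved.
Series B: 3/4 of 2978633 = 2233974.75, rounded up to 2233975; 2,233,975 required, 2,234,534 in favor — approved.
Series C: 3/5 of 2708139 = 1624883.40, rounded up to 1624884; 1,624,884 required, 1,625,760 in favor — approved.

Approved — every class gave the required vote.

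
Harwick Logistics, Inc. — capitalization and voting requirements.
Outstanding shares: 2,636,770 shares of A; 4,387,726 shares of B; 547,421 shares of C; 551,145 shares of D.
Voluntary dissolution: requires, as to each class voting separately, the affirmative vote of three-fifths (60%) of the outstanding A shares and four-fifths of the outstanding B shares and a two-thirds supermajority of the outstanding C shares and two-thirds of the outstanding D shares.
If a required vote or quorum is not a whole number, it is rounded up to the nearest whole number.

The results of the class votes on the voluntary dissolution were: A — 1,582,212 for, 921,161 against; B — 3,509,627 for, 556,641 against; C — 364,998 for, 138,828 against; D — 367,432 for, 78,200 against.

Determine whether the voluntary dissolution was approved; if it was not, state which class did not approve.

Not approved — the B shares did not give the required vote.

A: 3/5 of 2636770 = 1582062; 1,582,062 required, 1,582,212 in favor — approved.
B: 4/5 of 4387726 = 3510180.80, rounded up to 3510181; 3,510,181 required, 3,509,627 in favor — not approved.
C: 2/3 of 547421 = 364947.33, rounded up to 364948; 364,948 required, 364,998 in favor — approved.
D: 2/3 of 551145 = 367430; 367,430 required, 367,432 in favor — approved.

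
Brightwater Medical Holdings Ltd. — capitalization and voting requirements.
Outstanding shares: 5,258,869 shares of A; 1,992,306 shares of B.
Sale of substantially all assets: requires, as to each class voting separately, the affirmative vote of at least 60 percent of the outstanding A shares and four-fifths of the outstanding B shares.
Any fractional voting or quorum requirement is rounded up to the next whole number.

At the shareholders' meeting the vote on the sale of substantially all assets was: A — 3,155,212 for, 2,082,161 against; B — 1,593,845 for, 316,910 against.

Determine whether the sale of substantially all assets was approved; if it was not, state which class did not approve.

A: 3/5 of 5258869 = 3155321.40, rounded up to 3155322; 3,155,322 required, 3,155,212 in favor — not approved.
B: 4/5 of 1992306 = 1593844.80, rounded up to 1593845; 1,593,845 required, 1,593,845 in favor — approved.

Not approved — the A shares did not give the required vote.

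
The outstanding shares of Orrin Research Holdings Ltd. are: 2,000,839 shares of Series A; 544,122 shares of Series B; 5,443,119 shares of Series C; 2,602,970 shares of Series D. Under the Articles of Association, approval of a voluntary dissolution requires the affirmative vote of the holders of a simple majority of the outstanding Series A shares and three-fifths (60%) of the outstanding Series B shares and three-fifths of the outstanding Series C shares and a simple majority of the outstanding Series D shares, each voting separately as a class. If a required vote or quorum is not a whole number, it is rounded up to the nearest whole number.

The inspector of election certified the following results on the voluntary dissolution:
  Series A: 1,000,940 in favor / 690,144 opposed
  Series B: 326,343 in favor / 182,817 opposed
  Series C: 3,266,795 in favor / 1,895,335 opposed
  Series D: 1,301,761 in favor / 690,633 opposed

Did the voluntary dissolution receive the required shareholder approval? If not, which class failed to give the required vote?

Not approved — the Series B shares did not give the required vote.

Series A: a majority of 2000839 is 1000420; 1,000,420 required, 1,000,940 in favor — approved.
Series B: 3/5 of 544122 = 326473.20, rounded up to 326474; 326,474 required, 326,343 in favor — not approved.
Series C: 3/5 of 5443119 = 3265871.40, rounded up to 3265872; 3,265,872 required, 3,266,795 in favor — approved.
Series D: a majority of 2602970 is 1301486; 1,301,486 required, 1,301,761 in favor — approved.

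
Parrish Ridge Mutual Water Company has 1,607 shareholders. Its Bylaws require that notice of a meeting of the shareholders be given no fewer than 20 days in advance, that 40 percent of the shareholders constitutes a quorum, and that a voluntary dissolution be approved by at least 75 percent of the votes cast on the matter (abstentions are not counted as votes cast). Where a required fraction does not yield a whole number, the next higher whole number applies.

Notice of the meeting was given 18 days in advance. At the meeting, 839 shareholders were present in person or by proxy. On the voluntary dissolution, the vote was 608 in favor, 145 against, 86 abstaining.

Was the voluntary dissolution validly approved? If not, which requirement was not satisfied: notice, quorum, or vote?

Notice: 18 days given; 20 required. Not satisfied.
Quorum: 40% of 1,607 = 642.80, rounded up to 643; 839 present. Satisfied.
Vote: requires three-fourths of the votes cast (839 − 86 abstaining = 753); 3/4 of 753 = 564.75, rounded up to 565, so 565 needed; 608 in favor. Satisfied.

Invalid — notice requirement not satisfied.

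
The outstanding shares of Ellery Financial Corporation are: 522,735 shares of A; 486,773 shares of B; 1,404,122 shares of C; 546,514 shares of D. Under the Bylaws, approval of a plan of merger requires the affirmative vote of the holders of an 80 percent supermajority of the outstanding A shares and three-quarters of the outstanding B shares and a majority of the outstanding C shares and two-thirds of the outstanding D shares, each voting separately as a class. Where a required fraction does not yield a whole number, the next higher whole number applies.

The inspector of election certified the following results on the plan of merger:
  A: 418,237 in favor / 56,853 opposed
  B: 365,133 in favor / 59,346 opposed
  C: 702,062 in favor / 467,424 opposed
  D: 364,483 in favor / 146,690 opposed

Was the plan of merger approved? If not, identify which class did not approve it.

Approved — every class gave the required vote.

A: 4/5 of 522735 = 418188; 418,188 required, 418,237 in favor — approved.
B: 3/4 of 486773 = 365079.75, rounded up to 365080; 365,080 required, 365,133 in favor — approved.
C: a majority of 1404122 is 702062; 702,062 required, 702,062 in favor — approved.
D: 2/3 of 546514 = 364342.67, rounded up to 364343; 364,343 required, 364,483 in favor — approved.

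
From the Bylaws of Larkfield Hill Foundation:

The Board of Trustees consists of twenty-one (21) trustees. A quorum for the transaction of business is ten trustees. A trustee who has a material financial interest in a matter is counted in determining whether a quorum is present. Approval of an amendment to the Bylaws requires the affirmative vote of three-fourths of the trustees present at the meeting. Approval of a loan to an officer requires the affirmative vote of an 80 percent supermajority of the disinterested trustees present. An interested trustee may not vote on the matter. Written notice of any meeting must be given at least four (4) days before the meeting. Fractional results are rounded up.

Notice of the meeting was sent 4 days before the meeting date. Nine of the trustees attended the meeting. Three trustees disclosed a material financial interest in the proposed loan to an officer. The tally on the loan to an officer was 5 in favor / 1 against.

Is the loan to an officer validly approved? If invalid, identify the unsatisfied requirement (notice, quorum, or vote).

Invalid — quorum requirement not satisfied.

Notice: 4 days given; 4 required (4 ≥ 4). Satisfied.
Quorum: 9 present (interested trustees count toward quorum); quorum is 10. Not satisfied.
Vote: the loan to an officer requires four-fifths of the disinterested trustees present (9 − 3 = 6). 4/5 of 6 = 4.80, rounded up to 5, so 5 affirmative votes are needed; 5 voted in favor. Satisfied. (Moot — without a quorum no business can be validly transacted.)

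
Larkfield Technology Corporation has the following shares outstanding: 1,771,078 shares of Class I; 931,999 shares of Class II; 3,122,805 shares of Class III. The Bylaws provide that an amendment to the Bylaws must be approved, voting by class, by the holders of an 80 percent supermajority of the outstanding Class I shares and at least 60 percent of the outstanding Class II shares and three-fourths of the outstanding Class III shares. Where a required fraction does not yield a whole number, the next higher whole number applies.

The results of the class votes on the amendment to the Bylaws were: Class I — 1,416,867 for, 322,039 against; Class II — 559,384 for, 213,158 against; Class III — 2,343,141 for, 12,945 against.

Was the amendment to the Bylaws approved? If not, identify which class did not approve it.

Approved — every class gave the required vote.

Class I: 4/5 of 1771078 = 1416862.40, rounded up to 1416863; 1,416,863 required, 1,416,867 in favor — approved.
Class II: 3/5 of 931999 = 559199.40, rounded up to 559200; 559,200 required, 559,384 in favor — approved.
Class III: 3/4 of 3122805 = 2342103.75, rounded up to 2342104; 2,342,104 required, 2,343,141 in favor — approved.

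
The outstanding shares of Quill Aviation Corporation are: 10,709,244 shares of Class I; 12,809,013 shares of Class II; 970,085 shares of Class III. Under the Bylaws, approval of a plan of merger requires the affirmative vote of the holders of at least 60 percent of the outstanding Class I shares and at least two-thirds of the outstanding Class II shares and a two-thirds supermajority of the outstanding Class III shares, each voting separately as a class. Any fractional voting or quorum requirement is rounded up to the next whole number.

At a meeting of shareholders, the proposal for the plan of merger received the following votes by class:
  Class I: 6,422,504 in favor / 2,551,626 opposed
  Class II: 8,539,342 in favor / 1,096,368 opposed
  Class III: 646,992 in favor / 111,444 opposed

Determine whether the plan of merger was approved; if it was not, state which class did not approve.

Not approved — the Class I shares did not give the required vote.

Class I: 3/5 of 10709244 = 6425546.40, rounded up to 6425547; 6,425,547 required, 6,422,504 in favor — not approved.
Class II: 2/3 of 12809013 = 8539342; 8,539,342 required, 8,539,342 in favor — approved.
Class III: 2/3 of 970085 = 646723.33, rounded up to 646724; 646,724 required, 646,992 in favor — approved.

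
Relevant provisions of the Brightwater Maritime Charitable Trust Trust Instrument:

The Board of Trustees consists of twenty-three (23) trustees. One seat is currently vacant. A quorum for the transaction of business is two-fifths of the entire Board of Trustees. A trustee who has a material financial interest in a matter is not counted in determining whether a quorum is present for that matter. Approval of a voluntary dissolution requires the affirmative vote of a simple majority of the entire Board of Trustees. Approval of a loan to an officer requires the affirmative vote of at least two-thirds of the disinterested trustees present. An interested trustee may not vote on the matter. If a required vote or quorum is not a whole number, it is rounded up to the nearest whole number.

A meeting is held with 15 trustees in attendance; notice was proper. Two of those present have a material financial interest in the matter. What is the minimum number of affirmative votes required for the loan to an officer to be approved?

9

The loan to an officer requires two-thirds of the disinterested trustees present (15 − 2 = 13).
2/3 of 13 = 8.67, rounded up to 9.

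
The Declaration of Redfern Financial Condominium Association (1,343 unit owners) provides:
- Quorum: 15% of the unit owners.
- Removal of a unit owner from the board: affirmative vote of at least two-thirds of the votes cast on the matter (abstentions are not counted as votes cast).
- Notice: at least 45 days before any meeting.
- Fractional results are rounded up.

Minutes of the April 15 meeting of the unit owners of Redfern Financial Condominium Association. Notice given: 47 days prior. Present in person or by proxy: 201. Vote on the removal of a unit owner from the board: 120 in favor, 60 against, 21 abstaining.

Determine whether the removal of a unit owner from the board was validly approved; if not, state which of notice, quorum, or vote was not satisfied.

Notice: 47 days given; 45 required. Satisfied.
Quorum: 15% of 1,343 = 201.45, rounded up to 202; 201 present. Not satisfied.
Vote: requires two-thirds of the votes cast (201 − 21 abstaining = 180); 2/3 of 180 = 120, so 120 needed; 120 in favor. Satisfied.

Invalid — quorum requirement not satisfied.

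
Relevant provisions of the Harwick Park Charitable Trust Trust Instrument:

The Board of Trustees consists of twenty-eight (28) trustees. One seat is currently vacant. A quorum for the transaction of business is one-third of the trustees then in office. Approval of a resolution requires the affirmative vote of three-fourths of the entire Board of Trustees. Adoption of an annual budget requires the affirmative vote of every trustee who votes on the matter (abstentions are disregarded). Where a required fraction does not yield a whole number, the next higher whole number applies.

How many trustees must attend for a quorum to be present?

9

1/3 of 27 = 9.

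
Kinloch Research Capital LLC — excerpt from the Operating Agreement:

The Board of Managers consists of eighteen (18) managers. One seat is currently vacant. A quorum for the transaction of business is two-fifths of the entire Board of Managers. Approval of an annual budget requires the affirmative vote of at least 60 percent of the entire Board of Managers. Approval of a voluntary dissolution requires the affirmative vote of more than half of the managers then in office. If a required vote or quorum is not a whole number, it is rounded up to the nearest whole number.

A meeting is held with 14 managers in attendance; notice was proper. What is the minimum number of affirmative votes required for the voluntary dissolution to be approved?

9

The voluntary dissolution requires a majority of the managers then in office (17).
A majority of 17 is 9.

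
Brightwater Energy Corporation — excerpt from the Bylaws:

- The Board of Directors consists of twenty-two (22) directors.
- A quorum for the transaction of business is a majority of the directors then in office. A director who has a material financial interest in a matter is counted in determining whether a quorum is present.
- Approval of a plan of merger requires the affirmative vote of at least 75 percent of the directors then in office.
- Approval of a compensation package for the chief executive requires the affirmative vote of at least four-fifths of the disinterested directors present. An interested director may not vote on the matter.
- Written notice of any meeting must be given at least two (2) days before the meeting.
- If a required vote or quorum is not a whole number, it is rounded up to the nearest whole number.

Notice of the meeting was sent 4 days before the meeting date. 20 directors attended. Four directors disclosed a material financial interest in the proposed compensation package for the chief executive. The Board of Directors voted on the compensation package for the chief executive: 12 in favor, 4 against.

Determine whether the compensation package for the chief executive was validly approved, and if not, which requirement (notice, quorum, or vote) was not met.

Invalid — vote requirement not satisfied.

Notice: 4 days given; 2 required (4 ≥ 2). Satisfied.
Quorum: 20 present (interested directors count toward quorum); quorum is 12. Satisfied.
Vote: the compensation package for the chief executive requires four-fifths of the disinterested directors present (20 − 4 = 16). 4/5 of 16 = 12.80, rounded up to 13, so 13 affirmative votes are needed; 12 voted in favor. Not satisfied.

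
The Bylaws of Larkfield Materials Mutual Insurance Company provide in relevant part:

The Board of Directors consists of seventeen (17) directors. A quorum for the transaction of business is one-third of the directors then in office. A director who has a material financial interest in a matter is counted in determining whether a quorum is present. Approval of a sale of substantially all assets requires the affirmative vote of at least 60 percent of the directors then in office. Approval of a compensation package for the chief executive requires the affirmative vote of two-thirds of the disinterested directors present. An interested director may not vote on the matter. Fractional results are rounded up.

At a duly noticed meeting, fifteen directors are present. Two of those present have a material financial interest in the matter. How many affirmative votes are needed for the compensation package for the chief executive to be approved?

9

The compensation package for the chief executive requires two-thirds of the disinterested directors present (15 − 2 = 13).
2/3 of 13 = 8.67, rounded up to 9.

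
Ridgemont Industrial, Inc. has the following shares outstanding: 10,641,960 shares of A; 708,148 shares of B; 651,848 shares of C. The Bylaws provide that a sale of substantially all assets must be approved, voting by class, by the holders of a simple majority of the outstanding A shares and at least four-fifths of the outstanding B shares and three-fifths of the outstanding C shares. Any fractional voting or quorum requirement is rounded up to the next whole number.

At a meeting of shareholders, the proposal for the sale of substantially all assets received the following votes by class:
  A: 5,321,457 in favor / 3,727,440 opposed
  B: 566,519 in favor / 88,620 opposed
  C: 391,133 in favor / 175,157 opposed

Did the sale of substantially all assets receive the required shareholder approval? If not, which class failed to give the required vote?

A: a majority of 10641960 is 5320981; 5,320,981 required, 5,321,457 in favor — approved.
B: 4/5 of 708148 = 566518.40, rounded up to 566519; 566,519 required, 566,519 in favor — approved.
C: 3/5 of 651848 = 391108.80, rounded up to 391109; 391,109 required, 391,133 in favor — approved.

Approved — every class gave the required vote.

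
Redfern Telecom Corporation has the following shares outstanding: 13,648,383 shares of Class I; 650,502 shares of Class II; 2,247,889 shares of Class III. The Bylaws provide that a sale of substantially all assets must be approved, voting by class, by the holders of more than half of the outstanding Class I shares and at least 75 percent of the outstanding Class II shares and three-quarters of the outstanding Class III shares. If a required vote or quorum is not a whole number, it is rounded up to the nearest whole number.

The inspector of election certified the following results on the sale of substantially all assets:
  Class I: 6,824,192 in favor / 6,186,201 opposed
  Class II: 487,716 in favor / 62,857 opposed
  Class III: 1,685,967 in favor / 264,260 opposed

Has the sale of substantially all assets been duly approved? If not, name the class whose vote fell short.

Class I: a majority of 13648383 is 6824192; 6,824,192 required, 6,824,192 in favor — approved.
Class II: 3/4 of 650502 = 487876.50, rounded up to 487877; 487,877 required, 487,716 in favor — not approved.
Class III: 3/4 of 2247889 = 1685916.75, rounded up to 1685917; 1,685,917 required, 1,685,967 in favor — approved.

Not approved — the Class II shares did not give the required vote.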